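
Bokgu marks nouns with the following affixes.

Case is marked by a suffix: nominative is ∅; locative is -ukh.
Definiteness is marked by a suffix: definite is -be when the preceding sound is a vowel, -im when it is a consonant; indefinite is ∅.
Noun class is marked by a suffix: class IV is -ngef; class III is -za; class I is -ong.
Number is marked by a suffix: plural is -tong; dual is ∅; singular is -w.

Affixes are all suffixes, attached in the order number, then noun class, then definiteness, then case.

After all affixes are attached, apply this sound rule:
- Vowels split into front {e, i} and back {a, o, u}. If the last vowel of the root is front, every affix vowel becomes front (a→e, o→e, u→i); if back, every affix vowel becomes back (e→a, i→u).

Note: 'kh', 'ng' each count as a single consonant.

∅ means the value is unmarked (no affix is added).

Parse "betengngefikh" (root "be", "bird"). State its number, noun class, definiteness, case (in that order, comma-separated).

Segment: be-tong-ngef-ukh.
number: -tong → plural.
noun class: -ngef → class IV.
definiteness: ∅ → indefinite.
case: -ukh → locative.

plural, class IV, indefinite, locative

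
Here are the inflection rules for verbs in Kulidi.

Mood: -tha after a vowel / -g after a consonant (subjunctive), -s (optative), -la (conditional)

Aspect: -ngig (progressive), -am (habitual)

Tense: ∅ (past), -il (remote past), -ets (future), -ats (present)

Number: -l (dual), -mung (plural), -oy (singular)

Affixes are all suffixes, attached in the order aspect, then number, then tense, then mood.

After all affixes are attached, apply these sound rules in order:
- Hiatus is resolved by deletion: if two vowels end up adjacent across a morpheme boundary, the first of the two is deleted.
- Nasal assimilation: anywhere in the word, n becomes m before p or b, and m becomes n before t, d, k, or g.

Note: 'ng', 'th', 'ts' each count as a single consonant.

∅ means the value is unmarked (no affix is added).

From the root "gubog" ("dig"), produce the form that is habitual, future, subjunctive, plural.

gubogammungetsg

Attach aspect habitual -am → gubogam.
Attach number plural -mung → gubogammung.
Attach tense future -ets → gubogammungets.
Attach mood subjunctive -g (after consonant 'ts') → gubogammungetsg.
Vowel deletion: no change.
Nasal assimilation: no change.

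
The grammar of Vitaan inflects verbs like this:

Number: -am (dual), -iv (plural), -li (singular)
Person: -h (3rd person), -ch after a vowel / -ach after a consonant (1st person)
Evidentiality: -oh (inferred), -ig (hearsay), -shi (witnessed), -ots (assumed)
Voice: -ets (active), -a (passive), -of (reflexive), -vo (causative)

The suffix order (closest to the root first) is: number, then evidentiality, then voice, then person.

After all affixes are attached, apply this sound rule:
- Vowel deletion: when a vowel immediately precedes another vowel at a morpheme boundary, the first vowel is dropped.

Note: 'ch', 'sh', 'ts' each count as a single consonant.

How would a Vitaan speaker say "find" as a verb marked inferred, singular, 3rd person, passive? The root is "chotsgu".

chotsgulohah

Attach number singular -li → chotsguli.
Attach evidentiality inferred -oh → chotsgulioh.
Attach voice passive -a → chotsgulioha.
Attach person 3rd person -h → chotsguliohah.
Apply vowel deletion: chotsguliohah → chotsgulohah.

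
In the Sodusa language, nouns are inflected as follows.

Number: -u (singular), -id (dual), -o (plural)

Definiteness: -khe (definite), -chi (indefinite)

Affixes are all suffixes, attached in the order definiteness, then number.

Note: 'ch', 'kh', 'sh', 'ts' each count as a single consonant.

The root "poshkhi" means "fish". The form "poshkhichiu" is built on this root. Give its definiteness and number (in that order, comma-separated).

Segment: poshkhi-chi-u.
definiteness: -chi → indefinite.
number: -u → singular.

indefinite, singular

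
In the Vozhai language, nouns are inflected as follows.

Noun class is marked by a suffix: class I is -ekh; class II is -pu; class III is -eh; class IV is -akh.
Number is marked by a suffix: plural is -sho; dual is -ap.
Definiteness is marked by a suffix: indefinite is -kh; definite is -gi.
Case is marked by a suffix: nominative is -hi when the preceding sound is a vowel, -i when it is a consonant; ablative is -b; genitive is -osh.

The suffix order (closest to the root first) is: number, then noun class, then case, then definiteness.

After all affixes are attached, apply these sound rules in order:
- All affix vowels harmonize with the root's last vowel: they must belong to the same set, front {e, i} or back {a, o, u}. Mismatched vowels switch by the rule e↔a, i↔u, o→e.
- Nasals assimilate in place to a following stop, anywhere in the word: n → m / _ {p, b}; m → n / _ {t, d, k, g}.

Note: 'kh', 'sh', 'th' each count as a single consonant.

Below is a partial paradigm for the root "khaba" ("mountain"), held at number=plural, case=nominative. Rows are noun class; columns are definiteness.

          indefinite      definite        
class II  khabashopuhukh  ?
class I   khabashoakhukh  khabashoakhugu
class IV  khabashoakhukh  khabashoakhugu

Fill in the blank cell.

khabashopuhugu

Attach number plural -sho → khabasho.
Attach noun class class II -pu → khabashopu.
Attach case nominative -hi (after vowel 'u') → khabashopuhi.
Attach definiteness definite -gi → khabashopuhigi.
Apply vowel harmony: khabashopuhigi → khabashopuhugu.
Nasal assimilation: no change.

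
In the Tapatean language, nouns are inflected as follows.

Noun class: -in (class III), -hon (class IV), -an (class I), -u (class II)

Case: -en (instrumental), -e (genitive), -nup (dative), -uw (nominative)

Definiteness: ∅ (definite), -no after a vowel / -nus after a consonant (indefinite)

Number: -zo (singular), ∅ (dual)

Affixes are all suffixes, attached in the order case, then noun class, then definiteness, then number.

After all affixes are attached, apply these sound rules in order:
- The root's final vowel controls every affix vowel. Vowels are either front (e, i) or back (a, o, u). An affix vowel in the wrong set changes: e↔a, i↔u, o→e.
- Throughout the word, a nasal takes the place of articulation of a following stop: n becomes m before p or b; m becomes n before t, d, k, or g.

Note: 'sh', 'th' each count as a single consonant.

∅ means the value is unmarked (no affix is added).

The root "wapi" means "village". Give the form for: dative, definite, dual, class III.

wapinipin

Attach case dative -nup → wapinup.
Attach noun class class III -in → wapinupin.
definiteness = definite: zero marking, form stays wapinupin.
number = dual: zero marking, form stays wapinupin.
Apply vowel harmony: wapinupin → wapinipin.
Nasal assimilation: no change.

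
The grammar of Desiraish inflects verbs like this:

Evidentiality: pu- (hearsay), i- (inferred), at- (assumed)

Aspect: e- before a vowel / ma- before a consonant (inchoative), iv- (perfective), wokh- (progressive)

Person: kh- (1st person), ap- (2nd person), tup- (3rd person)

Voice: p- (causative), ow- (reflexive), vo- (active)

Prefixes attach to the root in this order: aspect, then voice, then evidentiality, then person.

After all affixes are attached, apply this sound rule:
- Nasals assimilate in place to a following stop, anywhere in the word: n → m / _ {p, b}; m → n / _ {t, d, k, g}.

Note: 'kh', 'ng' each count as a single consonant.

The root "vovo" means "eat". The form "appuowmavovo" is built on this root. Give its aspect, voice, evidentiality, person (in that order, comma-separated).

inchoative, reflexive, hearsay, 2nd person

Segment: ap-pu-ow-ma-vovo.
aspect: e/ma- → inchoative.
voice: ow- → reflexive.
evidentiality: pu- → hearsay.
person: ap- → 2nd person.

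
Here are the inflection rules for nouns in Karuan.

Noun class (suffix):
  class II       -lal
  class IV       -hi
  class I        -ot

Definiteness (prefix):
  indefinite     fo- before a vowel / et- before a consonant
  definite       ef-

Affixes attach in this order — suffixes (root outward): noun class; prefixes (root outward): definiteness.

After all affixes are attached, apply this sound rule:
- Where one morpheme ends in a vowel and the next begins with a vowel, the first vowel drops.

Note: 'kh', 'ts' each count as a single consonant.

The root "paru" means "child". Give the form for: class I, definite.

efparot

Attach definiteness definite ef- → efparu.
Attach noun class class I -ot → efparuot.
Apply vowel deletion: efparuot → efparot.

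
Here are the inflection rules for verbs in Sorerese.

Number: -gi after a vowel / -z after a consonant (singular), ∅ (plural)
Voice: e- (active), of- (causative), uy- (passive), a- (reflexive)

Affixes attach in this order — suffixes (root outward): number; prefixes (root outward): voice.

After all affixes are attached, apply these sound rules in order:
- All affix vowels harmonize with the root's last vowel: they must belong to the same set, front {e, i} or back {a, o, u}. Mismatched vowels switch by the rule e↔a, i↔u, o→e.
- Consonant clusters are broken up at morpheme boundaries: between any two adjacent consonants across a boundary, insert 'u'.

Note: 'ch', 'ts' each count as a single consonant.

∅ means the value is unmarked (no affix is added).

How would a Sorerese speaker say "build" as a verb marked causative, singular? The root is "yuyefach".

ofuyuyefachuz

Attach voice causative of- → ofyuyefach.
Attach number singular -z (after consonant 'ch') → ofyuyefachz.
Vowel harmony: no change.
Apply epenthesis: ofyuyefachz → ofuyuyefachuz.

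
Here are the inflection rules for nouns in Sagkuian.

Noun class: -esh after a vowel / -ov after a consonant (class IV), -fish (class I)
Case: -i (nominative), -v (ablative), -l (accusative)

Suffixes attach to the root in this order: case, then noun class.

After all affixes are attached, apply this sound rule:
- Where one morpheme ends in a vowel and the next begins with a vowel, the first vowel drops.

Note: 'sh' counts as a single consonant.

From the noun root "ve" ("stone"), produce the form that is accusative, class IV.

Attach case accusative -l → vel.
Attach noun class class IV -ov (after consonant 'l') → velov.
Vowel deletion: no change.

velov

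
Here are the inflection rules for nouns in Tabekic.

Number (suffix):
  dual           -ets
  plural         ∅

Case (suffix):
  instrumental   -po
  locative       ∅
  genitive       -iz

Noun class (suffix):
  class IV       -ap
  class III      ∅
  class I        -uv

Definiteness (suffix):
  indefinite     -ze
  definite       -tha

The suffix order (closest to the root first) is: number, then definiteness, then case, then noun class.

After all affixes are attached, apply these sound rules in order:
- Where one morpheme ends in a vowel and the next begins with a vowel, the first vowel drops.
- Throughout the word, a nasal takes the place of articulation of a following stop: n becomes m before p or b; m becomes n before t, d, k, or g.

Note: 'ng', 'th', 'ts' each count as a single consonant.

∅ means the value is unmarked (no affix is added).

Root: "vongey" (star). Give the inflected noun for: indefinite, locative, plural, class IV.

number = plural: zero marking, form stays vongey.
Attach definiteness indefinite -ze → vongeyze.
case = locative: zero marking, form stays vongeyze.
Attach noun class class IV -ap → vongeyzeap.
Apply vowel deletion: vongeyzeap → vongeyzap.
Nasal assimilation: no change.

vongeyzap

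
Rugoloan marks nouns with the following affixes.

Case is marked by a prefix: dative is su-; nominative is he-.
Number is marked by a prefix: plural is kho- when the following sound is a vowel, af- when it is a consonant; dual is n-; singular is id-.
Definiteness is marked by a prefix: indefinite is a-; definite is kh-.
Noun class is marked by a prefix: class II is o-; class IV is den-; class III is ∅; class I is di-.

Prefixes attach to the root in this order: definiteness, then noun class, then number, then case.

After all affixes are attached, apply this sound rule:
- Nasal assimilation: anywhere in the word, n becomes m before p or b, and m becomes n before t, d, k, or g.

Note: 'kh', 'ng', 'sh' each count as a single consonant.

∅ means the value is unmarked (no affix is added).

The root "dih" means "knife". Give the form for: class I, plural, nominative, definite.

Attach definiteness definite kh- → khdih.
Attach noun class class I di- → dikhdih.
Attach number plural af- (before consonant 'd') → afdikhdih.
Attach case nominative he- → heafdikhdih.
Nasal assimilation: no change.

heafdikhdih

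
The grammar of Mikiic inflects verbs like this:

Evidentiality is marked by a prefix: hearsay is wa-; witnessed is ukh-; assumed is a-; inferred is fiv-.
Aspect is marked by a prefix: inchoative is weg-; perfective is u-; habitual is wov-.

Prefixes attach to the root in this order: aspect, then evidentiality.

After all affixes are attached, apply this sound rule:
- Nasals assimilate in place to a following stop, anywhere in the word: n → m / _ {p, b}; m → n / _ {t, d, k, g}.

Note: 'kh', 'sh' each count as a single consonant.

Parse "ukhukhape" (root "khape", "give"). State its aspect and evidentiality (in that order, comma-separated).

perfective, witnessed

Segment: ukh-u-khape.
aspect: u- → perfective.
evidentiality: ukh- → witnessed.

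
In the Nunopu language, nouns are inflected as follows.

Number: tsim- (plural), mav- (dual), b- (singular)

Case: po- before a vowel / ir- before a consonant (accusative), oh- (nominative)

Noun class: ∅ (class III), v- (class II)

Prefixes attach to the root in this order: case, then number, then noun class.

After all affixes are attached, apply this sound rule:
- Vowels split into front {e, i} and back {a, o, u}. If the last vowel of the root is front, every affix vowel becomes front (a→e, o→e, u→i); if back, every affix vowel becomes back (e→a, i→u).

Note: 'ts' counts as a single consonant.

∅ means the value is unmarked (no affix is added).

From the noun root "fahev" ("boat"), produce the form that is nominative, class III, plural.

Attach case nominative oh- → ohfahev.
Attach number plural tsim- → tsimohfahev.
noun class = class III: zero marking, form stays tsimohfahev.
Apply vowel harmony: tsimohfahev → tsimehfahev.

tsimehfahev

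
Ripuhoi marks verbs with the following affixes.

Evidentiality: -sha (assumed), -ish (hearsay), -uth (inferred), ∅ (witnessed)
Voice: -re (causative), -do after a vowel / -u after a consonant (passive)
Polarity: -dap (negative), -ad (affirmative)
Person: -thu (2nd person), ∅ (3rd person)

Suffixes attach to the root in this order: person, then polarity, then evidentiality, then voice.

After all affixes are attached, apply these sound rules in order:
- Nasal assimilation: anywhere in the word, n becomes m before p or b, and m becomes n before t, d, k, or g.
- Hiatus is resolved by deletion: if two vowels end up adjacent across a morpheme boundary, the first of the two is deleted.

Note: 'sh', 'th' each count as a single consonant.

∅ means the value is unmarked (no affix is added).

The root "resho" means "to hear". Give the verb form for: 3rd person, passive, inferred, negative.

person = 3rd person: zero marking, form stays resho.
Attach polarity negative -dap → reshodap.
Attach evidentiality inferred -uth → reshodaputh.
Attach voice passive -u (after consonant 'th') → reshodaputhu.
Nasal assimilation: no change.
Vowel deletion: no change.

reshodaputhu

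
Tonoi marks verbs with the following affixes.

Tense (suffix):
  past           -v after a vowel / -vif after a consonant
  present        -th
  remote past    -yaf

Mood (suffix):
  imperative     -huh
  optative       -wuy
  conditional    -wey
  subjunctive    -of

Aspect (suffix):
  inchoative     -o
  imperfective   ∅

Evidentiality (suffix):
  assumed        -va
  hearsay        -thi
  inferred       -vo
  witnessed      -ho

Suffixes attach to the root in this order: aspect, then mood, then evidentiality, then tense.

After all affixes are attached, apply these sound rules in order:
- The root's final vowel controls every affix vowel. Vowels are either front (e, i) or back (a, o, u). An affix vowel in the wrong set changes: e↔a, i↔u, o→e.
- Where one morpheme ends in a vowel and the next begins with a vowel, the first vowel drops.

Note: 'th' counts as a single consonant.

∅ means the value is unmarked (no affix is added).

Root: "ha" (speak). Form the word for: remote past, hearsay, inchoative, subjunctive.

Attach aspect inchoative -o → hao.
Attach mood subjunctive -of → haoof.
Attach evidentiality hearsay -thi → haoofthi.
Attach tense remote past -yaf → haoofthiyaf.
Apply vowel harmony: haoofthiyaf → haoofthuyaf.
Apply vowel deletion: haoofthuyaf → hofthuyaf.

hofthuyaf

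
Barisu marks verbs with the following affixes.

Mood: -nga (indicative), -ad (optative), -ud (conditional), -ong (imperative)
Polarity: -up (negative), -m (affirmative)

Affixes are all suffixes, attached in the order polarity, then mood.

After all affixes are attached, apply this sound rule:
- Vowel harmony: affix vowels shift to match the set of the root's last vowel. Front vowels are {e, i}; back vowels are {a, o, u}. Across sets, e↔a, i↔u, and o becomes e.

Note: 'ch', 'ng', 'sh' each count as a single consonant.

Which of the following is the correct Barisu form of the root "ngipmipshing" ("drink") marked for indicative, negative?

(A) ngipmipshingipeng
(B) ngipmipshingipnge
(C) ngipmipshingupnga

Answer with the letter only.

B

Attach polarity negative -up → ngipmipshingup.
Attach mood indicative -nga → ngipmipshingupnga.
Apply vowel harmony: ngipmipshingupnga → ngipmipshingipnge.
So the correct form is ngipmipshingipnge, option (B).
(A) ngipmipshingipeng is wrong: it uses imperative instead of indicative for mood.
(C) ngipmipshingupnga is wrong: it fails to apply the sound rule(s).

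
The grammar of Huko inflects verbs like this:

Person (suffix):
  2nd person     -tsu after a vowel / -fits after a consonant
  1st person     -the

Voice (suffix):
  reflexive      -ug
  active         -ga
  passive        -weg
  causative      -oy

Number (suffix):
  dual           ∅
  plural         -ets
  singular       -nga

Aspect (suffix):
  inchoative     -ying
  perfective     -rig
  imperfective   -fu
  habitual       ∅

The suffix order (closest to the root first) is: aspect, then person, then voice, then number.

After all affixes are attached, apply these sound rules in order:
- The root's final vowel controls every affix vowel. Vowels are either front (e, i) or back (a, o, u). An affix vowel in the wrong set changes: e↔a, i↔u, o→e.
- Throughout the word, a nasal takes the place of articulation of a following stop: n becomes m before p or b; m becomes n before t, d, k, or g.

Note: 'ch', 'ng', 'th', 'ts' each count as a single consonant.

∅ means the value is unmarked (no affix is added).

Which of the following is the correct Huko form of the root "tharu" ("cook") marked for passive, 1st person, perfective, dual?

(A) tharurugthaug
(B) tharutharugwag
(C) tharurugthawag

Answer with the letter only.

Attach aspect perfective -rig → tharurig.
Attach person 1st person -the → tharurigthe.
Attach voice passive -weg → tharurigtheweg.
number = dual: zero marking, form stays tharurigtheweg.
Apply vowel harmony: tharurigtheweg → tharurugthawag.
Nasal assimilation: no change.
So the correct form is tharurugthawag, option (C).
(A) tharurugthaug is wrong: it uses reflexive instead of passive for voice.
(B) tharutharugwag is wrong: it has the affixes in the wrong order.

C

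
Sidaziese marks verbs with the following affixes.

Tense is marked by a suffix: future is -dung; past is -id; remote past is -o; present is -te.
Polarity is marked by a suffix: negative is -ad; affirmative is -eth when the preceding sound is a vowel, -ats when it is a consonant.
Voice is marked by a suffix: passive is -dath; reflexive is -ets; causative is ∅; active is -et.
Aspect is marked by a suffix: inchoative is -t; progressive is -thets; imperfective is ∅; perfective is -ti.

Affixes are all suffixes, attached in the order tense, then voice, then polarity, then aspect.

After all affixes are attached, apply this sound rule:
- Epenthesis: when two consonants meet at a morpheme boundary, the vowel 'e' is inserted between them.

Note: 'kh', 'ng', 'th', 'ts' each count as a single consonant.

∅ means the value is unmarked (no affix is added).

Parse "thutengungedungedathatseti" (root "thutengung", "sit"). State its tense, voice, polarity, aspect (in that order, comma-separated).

Segment: thutengung-dung-dath-ats-ti.
tense: -dung → future.
voice: -dath → passive.
polarity: -eth/ats → affirmative.
aspect: -ti → perfective.

future, passive, affirmative, perfective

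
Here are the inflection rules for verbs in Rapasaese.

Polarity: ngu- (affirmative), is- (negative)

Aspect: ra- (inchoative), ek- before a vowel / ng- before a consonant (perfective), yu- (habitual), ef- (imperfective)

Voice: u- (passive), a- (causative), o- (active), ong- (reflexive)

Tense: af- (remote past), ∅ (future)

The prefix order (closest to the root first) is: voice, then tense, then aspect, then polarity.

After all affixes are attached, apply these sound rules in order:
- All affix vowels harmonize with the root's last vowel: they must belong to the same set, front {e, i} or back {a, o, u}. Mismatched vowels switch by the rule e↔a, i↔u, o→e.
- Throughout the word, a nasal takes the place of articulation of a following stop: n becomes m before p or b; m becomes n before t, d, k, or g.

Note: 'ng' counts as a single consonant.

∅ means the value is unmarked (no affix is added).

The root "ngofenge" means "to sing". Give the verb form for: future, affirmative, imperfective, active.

Attach voice active o- → ongofenge.
tense = future: zero marking, form stays ongofenge.
Attach aspect imperfective ef- → efongofenge.
Attach polarity affirmative ngu- → nguefongofenge.
Apply vowel harmony: nguefongofenge → ngiefengofenge.
Nasal assimilation: no change.

ngiefengofenge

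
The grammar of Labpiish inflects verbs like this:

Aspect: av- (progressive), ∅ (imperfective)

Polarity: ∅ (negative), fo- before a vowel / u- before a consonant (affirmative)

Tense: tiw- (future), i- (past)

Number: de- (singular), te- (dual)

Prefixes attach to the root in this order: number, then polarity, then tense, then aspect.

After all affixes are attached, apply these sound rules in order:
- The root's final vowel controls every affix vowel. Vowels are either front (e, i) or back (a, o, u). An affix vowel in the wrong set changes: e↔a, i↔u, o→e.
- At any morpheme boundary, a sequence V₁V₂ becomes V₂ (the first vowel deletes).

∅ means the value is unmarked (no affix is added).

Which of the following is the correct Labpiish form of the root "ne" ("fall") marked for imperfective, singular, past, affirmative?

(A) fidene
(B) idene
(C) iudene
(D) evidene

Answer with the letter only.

B

Attach number singular de- → dene.
Attach polarity affirmative u- (before consonant 'd') → udene.
Attach tense past i- → iudene.
aspect = imperfective: zero marking, form stays iudene.
Apply vowel harmony: iudene → iidene.
Apply vowel deletion: iidene → idene.
So the correct form is idene, option (B).
(A) fidene is wrong: it has the affixes in the wrong order.
(D) evidene is wrong: it uses progressive instead of imperfective for aspect.
(C) iudene is wrong: it fails to apply the sound rule(s).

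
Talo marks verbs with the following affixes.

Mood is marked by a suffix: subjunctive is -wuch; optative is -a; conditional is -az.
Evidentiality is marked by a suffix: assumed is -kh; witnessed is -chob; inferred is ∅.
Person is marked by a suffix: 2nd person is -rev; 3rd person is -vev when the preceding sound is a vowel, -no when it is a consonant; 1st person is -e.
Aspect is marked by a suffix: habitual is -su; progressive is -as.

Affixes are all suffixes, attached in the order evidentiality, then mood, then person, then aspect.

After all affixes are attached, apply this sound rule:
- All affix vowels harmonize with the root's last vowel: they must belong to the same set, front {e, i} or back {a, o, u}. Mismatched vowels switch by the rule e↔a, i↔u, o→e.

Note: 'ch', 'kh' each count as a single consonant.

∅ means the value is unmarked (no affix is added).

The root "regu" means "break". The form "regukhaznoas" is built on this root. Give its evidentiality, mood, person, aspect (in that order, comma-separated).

Segment: regu-kh-az-no-as.
evidentiality: -kh → assumed.
mood: -az → conditional.
person: -vev/no → 3rd person.
aspect: -as → progressive.

assumed, conditional, 3rd person, progressive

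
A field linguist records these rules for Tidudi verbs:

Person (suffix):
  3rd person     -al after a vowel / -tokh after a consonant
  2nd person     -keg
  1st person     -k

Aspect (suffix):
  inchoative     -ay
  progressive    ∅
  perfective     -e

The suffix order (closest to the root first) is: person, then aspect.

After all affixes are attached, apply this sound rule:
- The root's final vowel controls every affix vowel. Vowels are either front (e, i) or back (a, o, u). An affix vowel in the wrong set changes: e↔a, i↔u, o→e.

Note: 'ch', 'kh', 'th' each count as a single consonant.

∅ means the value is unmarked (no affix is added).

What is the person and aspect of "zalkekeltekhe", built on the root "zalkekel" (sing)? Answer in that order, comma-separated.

Segment: zalkekel-tokh-e.
person: -al/tokh → 3rd person.
aspect: -e → perfective.

3rd person, perfective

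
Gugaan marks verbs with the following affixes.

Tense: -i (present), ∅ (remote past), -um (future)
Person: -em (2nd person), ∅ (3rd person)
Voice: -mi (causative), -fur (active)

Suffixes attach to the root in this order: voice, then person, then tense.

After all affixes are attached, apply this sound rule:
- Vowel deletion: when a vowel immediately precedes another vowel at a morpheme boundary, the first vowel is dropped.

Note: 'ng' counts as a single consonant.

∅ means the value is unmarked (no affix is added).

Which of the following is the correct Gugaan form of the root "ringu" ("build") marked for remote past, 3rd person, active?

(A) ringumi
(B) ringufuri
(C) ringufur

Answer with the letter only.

Attach voice active -fur → ringufur.
person = 3rd person: zero marking, form stays ringufur.
tense = remote past: zero marking, form stays ringufur.
Vowel deletion: no change.
So the correct form is ringufur, option (C).
(A) ringumi is wrong: it uses causative instead of active for voice.
(B) ringufuri is wrong: it uses present instead of remote past for tense.

C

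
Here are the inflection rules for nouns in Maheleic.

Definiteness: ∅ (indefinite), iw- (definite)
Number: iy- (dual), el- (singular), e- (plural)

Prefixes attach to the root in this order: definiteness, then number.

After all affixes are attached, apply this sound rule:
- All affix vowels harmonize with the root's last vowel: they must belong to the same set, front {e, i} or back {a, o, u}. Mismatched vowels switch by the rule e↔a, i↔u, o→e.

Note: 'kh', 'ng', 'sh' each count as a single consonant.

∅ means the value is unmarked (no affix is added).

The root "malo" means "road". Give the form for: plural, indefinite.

definiteness = indefinite: zero marking, form stays malo.
Attach number plural e- → emalo.
Apply vowel harmony: emalo → amalo.

amalo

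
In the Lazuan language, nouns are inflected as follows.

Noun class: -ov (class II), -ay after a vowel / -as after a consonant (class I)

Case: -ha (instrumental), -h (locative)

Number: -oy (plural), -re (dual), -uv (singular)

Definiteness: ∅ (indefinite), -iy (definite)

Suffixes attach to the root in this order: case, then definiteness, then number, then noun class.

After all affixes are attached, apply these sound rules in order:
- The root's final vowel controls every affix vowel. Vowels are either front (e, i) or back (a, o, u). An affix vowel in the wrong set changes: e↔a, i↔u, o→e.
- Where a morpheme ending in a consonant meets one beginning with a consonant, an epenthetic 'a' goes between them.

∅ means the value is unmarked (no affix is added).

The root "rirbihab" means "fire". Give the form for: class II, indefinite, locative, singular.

rirbihabahuvov

Attach case locative -h → rirbihabh.
definiteness = indefinite: zero marking, form stays rirbihabh.
Attach number singular -uv → rirbihabhuv.
Attach noun class class II -ov → rirbihabhuvov.
Vowel harmony: no change.
Apply epenthesis: rirbihabhuvov → rirbihabahuvov.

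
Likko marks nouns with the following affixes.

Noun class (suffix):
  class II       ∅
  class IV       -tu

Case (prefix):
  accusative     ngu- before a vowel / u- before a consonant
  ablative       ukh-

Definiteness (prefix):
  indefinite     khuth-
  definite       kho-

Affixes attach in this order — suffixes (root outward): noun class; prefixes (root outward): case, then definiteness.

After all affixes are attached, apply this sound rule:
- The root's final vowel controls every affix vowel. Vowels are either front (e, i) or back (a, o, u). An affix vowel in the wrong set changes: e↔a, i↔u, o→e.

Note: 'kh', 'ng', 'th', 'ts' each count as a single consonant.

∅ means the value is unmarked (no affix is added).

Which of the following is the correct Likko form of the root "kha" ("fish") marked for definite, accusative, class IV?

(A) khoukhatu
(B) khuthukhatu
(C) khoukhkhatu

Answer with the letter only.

Attach case accusative u- (before consonant 'kh') → ukha.
Attach definiteness definite kho- → khoukha.
Attach noun class class IV -tu → khoukhatu.
Vowel harmony: no change.
So the correct form is khoukhatu, option (A).
(C) khoukhkhatu is wrong: it uses ablative instead of accusative for case.
(B) khuthukhatu is wrong: it uses indefinite instead of definite for definiteness.

A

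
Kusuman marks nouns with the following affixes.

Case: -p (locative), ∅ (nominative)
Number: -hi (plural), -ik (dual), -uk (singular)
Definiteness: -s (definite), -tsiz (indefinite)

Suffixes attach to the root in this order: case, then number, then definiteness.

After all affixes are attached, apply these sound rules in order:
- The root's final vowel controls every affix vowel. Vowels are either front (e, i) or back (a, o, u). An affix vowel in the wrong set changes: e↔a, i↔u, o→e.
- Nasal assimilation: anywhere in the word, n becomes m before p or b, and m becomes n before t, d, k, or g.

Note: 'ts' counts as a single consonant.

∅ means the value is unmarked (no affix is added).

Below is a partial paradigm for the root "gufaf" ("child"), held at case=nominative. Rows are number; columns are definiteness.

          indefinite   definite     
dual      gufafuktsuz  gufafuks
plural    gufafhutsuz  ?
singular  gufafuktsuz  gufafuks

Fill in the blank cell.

gufafhus

case = nominative: zero marking, form stays gufaf.
Attach number plural -hi → gufafhi.
Attach definiteness definite -s → gufafhis.
Apply vowel harmony: gufafhis → gufafhus.
Nasal assimilation: no change.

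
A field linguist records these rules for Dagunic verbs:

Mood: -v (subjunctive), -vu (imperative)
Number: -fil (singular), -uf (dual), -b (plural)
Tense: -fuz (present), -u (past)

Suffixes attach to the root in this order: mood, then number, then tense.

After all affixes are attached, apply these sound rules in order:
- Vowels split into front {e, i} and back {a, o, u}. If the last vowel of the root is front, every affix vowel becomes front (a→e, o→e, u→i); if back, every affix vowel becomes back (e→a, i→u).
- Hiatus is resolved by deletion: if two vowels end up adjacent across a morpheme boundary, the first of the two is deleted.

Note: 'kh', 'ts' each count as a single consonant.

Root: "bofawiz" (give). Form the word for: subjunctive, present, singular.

Attach mood subjunctive -v → bofawizv.
Attach number singular -fil → bofawizvfil.
Attach tense present -fuz → bofawizvfilfuz.
Apply vowel harmony: bofawizvfilfuz → bofawizvfilfiz.
Vowel deletion: no change.

bofawizvfilfiz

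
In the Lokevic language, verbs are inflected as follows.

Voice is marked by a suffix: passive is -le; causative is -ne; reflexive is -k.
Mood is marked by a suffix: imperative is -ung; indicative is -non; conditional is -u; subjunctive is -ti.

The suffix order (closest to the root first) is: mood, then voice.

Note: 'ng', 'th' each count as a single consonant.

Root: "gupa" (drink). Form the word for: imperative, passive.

gupaungle

Attach mood imperative -ung → gupaung.
Attach voice passive -le → gupaungle.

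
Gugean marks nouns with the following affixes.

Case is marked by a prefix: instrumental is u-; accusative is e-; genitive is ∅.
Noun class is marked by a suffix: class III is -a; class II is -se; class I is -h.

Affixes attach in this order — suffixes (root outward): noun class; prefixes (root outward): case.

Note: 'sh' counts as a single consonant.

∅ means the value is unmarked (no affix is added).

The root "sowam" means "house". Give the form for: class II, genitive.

sowamse

case = genitive: zero marking, form stays sowam.
Attach noun class class II -se → sowamse.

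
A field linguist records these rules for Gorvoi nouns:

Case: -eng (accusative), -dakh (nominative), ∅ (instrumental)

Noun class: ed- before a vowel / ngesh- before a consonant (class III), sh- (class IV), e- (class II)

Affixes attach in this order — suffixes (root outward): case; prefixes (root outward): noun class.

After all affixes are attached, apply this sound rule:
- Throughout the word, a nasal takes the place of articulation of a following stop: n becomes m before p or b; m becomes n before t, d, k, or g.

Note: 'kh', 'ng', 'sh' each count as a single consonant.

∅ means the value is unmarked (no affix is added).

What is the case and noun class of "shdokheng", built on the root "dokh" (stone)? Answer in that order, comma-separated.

Segment: sh-dokh-eng.
case: -eng → accusative.
noun class: sh- → class IV.

accusative, class IV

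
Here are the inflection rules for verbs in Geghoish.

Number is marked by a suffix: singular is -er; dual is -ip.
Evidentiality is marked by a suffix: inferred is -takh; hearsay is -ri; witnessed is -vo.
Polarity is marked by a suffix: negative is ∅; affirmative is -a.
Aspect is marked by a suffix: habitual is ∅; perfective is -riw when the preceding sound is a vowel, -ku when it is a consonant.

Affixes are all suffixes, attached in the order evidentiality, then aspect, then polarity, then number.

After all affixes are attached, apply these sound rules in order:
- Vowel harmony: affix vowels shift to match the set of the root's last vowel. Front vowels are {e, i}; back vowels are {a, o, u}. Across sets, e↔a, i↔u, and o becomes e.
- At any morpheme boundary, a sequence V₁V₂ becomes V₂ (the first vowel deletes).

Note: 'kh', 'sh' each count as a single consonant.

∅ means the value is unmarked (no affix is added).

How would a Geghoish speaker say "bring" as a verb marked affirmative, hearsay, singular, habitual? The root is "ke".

Attach evidentiality hearsay -ri → keri.
aspect = habitual: zero marking, form stays keri.
Attach polarity affirmative -a → keria.
Attach number singular -er → keriaer.
Apply vowel harmony: keriaer → kerieer.
Apply vowel deletion: kerieer → kerer.

kerer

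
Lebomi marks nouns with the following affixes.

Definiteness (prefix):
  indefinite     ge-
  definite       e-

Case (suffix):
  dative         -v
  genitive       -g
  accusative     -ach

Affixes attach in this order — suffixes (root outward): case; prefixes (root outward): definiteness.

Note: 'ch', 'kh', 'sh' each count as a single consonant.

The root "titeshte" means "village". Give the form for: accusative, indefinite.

getiteshteach

Attach definiteness indefinite ge- → getiteshte.
Attach case accusative -ach → getiteshteach.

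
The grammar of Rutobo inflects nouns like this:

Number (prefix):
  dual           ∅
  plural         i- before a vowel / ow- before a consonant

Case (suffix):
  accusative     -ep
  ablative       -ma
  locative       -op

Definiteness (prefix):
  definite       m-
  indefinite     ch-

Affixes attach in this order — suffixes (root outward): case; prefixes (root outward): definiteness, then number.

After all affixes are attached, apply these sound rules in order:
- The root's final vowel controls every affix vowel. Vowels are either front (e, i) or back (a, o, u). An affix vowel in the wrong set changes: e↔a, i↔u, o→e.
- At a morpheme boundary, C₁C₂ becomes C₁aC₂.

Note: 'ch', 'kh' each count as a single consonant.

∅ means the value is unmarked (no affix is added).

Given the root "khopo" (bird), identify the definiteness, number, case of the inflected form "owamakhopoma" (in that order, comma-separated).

Segment: ow-m-khopo-ma.
definiteness: m- → definite.
number: i/ow- → plural.
case: -ma → ablative.

definite, plural, ablative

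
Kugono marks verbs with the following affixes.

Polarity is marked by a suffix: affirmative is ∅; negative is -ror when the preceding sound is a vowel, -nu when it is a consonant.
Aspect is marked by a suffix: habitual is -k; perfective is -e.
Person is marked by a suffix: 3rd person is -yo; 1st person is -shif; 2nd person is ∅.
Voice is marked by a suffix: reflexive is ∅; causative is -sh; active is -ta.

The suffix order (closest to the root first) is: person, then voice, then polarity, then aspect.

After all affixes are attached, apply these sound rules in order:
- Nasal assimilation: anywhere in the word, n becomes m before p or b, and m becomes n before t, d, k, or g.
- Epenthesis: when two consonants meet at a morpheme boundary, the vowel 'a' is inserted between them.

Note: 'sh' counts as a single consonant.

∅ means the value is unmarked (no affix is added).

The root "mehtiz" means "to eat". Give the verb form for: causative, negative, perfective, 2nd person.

mehtizashanue

person = 2nd person: zero marking, form stays mehtiz.
Attach voice causative -sh → mehtizsh.
Attach polarity negative -nu (after consonant 'sh') → mehtizshnu.
Attach aspect perfective -e → mehtizshnue.
Nasal assimilation: no change.
Apply epenthesis: mehtizshnue → mehtizashanue.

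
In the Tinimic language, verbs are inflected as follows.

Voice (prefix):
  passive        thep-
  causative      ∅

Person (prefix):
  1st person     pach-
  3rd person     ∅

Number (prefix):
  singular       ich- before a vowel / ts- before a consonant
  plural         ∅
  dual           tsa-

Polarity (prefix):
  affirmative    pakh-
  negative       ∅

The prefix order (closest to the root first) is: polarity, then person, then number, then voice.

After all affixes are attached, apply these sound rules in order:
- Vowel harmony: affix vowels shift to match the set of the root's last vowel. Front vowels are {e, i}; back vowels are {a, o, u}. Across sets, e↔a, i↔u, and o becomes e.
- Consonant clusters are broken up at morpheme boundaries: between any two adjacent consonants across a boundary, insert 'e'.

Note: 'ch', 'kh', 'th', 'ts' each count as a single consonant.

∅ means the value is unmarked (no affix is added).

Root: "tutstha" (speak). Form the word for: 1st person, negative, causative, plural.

polarity = negative: zero marking, form stays tutstha.
Attach person 1st person pach- → pachtutstha.
number = plural: zero marking, form stays pachtutstha.
voice = causative: zero marking, form stays pachtutstha.
Vowel harmony: no change.
Apply epenthesis: pachtutstha → pachetutstha.

pachetutstha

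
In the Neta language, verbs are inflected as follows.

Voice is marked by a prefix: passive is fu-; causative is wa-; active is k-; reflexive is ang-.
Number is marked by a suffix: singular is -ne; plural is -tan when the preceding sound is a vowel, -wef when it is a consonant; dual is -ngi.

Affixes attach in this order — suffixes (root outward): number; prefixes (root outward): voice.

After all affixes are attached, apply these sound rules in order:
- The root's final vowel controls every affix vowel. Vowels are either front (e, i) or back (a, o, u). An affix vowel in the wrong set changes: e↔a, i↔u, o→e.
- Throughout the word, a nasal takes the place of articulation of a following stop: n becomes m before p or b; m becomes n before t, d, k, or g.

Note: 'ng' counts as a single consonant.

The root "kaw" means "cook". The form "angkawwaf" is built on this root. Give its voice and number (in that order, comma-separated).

reflexive, plural

Segment: ang-kaw-wef.
voice: ang- → reflexive.
number: -tan/wef → plural.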